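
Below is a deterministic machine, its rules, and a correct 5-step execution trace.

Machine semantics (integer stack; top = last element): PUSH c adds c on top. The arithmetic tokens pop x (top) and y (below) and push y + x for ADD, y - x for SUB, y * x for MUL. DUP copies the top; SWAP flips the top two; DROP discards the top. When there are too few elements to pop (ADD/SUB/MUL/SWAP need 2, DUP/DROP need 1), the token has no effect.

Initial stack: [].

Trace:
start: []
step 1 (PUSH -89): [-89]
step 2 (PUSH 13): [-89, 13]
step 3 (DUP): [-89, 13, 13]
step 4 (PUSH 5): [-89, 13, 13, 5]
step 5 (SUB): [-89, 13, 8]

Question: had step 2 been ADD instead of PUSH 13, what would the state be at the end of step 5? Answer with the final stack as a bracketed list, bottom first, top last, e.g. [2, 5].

(re-executing from step 2 with the substitution; state before step 2: [-89])
step 2 (ADD): [-89]
step 3 (DUP): [-89, -89]
step 4 (PUSH 5): [-89, -89, 5]
step 5 (SUB): [-89, -94]

[-89, -94]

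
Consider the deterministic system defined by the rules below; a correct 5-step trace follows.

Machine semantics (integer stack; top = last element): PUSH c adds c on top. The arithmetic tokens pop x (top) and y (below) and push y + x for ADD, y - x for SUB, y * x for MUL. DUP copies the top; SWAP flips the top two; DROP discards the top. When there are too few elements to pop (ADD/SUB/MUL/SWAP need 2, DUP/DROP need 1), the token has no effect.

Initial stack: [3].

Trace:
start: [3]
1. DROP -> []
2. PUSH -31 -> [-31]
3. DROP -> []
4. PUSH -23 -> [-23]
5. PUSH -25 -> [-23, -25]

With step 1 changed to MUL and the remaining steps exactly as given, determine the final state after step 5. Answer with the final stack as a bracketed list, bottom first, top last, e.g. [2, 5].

(re-executing from step 1 with the substitution; state before step 1: [3])
1. MUL -> [3]
2. PUSH -31 -> [3, -31]
3. DROP -> [3]
4. PUSH -23 -> [3, -23]
5. PUSH -25 -> [3, -23, -25]

[3, -23, -25]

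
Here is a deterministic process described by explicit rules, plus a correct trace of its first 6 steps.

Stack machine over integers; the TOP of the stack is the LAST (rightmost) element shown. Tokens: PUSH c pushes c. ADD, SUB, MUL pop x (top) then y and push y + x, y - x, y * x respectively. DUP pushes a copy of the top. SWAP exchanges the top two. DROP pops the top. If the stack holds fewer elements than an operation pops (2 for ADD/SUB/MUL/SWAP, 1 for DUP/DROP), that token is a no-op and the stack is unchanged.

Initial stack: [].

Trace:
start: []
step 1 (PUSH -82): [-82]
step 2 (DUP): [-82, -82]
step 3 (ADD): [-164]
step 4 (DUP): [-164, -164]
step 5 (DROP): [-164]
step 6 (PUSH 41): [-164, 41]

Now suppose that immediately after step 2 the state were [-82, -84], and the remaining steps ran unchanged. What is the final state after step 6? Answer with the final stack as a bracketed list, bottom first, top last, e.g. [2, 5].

[-166, 41]

state after step 2 := [-82, -84]
step 3 (ADD): [-166]
step 4 (DUP): [-166, -166]
step 5 (DROP): [-166]
step 6 (PUSH 41): [-166, 41]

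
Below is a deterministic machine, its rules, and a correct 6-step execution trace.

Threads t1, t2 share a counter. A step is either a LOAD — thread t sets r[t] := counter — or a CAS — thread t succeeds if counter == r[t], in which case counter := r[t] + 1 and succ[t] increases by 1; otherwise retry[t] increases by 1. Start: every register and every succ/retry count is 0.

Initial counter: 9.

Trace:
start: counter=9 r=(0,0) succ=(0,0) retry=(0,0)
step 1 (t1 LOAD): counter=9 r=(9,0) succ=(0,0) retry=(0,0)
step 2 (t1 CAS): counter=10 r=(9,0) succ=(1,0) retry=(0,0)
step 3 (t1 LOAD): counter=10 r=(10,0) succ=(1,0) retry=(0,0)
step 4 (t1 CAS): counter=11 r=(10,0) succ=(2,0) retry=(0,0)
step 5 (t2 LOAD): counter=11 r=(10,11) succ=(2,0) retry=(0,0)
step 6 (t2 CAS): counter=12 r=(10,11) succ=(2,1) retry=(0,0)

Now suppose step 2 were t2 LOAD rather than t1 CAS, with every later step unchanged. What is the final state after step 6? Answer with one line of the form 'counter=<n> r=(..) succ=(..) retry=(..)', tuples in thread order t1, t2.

(re-executing from step 2 with the substitution; state before step 2: counter=9 r=(9,0) succ=(0,0) retry=(0,0))
step 2 (t2 LOAD): counter=9 r=(9,9) succ=(0,0) retry=(0,0)
step 3 (t1 LOAD): counter=9 r=(9,9) succ=(0,0) retry=(0,0)
step 4 (t1 CAS): counter=10 r=(9,9) succ=(1,0) retry=(0,0)
step 5 (t2 LOAD): counter=10 r=(9,10) succ=(1,0) retry=(0,0)
step 6 (t2 CAS): counter=11 r=(9,10) succ=(1,1) retry=(0,0)

counter=11 r=(9,10) succ=(1,1) retry=(0,0)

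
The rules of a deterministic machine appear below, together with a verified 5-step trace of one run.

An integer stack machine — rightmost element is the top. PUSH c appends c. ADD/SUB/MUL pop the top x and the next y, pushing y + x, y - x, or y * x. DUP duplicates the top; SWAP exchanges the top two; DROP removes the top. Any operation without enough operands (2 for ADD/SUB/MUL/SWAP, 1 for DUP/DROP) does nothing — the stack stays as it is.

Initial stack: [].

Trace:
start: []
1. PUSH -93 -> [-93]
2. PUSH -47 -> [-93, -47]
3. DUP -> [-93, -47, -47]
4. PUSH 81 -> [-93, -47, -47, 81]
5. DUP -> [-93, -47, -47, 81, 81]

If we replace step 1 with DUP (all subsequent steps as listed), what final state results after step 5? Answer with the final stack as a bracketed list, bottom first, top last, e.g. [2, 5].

(re-executing from step 1 with the substitution; state before step 1: [])
1. DUP -> []
2. PUSH -47 -> [-47]
3. DUP -> [-47, -47]
4. PUSH 81 -> [-47, -47, 81]
5. DUP -> [-47, -47, 81, 81]

[-47, -47, 81, 81]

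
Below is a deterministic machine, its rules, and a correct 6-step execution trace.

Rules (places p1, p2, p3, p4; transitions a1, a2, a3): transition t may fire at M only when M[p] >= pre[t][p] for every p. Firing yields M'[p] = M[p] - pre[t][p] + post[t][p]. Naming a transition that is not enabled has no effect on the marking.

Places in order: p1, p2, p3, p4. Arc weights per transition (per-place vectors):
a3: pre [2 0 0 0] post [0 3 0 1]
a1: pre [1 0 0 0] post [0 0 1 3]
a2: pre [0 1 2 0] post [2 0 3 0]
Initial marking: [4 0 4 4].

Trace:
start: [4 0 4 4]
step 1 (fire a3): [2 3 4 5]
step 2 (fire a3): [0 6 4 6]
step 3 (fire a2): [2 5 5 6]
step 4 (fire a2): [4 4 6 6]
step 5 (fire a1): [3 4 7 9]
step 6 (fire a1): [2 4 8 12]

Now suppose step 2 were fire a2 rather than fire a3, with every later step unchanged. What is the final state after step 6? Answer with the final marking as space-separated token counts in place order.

(re-executing from step 2 with the substitution; state before step 2: [2 3 4 5])
step 2 (fire a2): [4 2 5 5]
step 3 (fire a2): [6 1 6 5]
step 4 (fire a2): [8 0 7 5]
step 5 (fire a1): [7 0 8 8]
step 6 (fire a1): [6 0 9 11]

6 0 9 11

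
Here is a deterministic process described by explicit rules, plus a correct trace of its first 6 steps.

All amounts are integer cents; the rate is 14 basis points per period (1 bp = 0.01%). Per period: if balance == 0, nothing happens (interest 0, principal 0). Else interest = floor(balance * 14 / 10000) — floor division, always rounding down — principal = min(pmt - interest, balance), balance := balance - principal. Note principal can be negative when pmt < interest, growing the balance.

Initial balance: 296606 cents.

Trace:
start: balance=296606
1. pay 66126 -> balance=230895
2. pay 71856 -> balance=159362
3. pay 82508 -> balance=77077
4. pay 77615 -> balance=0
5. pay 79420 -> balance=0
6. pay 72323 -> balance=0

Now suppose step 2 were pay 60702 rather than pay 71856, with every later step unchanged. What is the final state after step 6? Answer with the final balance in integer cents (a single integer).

(re-executing from step 2 with the substitution; state before step 2: balance=230895)
2. pay 60702 -> balance=170516
3. pay 82508 -> balance=88246
4. pay 77615 -> balance=10754
5. pay 79420 -> balance=0
6. pay 72323 -> balance=0

0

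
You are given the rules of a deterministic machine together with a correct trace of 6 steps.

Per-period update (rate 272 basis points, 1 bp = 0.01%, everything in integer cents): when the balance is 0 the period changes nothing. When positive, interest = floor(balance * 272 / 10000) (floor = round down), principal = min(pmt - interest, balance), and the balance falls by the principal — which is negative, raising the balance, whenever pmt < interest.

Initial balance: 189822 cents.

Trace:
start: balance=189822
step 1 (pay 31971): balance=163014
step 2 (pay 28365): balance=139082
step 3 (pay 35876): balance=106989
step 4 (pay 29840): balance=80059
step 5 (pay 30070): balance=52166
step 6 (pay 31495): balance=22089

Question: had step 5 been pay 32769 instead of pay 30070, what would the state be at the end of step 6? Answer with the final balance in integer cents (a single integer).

19317

(re-executing from step 5 with the substitution; state before step 5: balance=80059)
step 5 (pay 32769): balance=49467
step 6 (pay 31495): balance=19317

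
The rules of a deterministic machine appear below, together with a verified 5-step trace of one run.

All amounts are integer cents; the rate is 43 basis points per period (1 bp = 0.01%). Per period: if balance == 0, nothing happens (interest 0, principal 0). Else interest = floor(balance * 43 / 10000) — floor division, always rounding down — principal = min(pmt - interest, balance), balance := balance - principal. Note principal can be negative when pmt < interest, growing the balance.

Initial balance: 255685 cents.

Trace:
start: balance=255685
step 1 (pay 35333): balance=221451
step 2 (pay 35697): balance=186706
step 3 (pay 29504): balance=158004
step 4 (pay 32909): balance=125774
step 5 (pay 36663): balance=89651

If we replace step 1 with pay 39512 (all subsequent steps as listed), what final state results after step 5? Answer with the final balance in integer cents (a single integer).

85400

(re-executing from step 1 with the substitution; state before step 1: balance=255685)
step 1 (pay 39512): balance=217272
step 2 (pay 35697): balance=182509
step 3 (pay 29504): balance=153789
step 4 (pay 32909): balance=121541
step 5 (pay 36663): balance=85400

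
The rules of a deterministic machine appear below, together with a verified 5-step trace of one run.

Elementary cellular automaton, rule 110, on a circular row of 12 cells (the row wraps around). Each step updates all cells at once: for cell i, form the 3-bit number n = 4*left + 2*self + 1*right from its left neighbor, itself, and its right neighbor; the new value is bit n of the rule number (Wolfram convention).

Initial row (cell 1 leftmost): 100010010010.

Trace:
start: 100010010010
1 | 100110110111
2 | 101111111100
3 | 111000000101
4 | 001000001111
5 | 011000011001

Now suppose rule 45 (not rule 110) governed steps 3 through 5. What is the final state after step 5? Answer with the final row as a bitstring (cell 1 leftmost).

101010000001

(re-executing steps 3..5 under rule 45; state before step 3: 101111111100)
3 | 111000000000
4 | 100011111110
5 | 101010000001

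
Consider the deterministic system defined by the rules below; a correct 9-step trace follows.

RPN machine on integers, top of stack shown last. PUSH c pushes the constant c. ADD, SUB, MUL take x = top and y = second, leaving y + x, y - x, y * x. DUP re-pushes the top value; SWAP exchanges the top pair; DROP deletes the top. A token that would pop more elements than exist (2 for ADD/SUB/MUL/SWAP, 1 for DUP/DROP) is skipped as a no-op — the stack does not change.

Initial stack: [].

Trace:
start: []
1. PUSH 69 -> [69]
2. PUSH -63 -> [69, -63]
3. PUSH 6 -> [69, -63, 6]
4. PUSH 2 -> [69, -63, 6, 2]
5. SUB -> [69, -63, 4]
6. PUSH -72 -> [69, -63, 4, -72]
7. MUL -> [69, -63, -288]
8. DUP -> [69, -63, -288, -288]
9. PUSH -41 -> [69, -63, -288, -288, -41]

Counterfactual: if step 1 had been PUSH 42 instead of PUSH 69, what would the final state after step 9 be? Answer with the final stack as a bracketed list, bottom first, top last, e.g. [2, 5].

(re-executing from step 1 with the substitution; state before step 1: [])
1. PUSH 42 -> [42]
2. PUSH -63 -> [42, -63]
3. PUSH 6 -> [42, -63, 6]
4. PUSH 2 -> [42, -63, 6, 2]
5. SUB -> [42, -63, 4]
6. PUSH -72 -> [42, -63, 4, -72]
7. MUL -> [42, -63, -288]
8. DUP -> [42, -63, -288, -288]
9. PUSH -41 -> [42, -63, -288, -288, -41]

[42, -63, -288, -288, -41]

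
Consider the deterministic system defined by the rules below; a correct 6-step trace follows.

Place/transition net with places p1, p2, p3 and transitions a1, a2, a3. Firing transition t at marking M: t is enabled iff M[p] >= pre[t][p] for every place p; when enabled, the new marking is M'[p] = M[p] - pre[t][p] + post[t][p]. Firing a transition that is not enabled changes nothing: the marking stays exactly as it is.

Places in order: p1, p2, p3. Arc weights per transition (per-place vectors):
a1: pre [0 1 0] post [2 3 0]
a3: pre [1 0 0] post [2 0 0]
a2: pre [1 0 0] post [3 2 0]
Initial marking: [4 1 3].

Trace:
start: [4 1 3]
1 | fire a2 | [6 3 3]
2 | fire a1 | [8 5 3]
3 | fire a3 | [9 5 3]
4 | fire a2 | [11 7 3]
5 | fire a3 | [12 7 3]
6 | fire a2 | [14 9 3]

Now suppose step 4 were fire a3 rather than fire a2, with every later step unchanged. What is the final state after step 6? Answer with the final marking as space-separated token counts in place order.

13 7 3

(re-executing from step 4 with the substitution; state before step 4: [9 5 3])
4 | fire a3 | [10 5 3]
5 | fire a3 | [11 5 3]
6 | fire a2 | [13 7 3]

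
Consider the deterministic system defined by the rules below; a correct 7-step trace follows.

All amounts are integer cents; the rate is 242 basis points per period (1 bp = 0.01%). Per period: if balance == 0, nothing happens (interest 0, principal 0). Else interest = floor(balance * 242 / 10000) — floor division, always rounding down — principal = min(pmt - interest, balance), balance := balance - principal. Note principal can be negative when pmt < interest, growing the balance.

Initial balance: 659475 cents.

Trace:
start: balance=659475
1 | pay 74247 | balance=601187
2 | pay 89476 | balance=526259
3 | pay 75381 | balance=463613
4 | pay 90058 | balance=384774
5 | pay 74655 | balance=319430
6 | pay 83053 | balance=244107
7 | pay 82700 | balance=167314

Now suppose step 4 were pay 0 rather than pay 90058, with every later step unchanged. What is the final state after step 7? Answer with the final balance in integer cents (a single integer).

264069

(re-executing from step 4 with the substitution; state before step 4: balance=463613)
4 | pay 0 | balance=474832
5 | pay 74655 | balance=411667
6 | pay 83053 | balance=338576
7 | pay 82700 | balance=264069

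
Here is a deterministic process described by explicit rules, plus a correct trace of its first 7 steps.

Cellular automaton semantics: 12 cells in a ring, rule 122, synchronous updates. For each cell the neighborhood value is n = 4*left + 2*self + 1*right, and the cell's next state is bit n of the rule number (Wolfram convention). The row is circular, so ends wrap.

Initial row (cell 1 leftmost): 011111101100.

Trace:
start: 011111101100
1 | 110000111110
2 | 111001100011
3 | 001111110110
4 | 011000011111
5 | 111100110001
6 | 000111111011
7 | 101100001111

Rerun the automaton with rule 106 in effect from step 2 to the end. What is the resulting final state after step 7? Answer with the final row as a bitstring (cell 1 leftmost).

111011000001

(re-executing steps 2..7 under rule 106; state before step 2: 110000111110)
2 | 110001100011
3 | 010011100110
4 | 100110101110
5 | 001111011011
6 | 011001111111
7 | 111011000001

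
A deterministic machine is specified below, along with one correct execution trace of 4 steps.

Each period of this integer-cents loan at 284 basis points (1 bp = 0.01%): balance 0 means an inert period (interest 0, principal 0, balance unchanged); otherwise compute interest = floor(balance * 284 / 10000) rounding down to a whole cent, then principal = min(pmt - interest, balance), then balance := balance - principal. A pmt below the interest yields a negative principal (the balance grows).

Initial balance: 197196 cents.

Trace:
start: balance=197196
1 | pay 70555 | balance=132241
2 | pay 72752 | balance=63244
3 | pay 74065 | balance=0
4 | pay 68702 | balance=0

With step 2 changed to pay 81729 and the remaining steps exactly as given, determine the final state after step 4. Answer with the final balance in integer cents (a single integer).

(re-executing from step 2 with the substitution; state before step 2: balance=132241)
2 | pay 81729 | balance=54267
3 | pay 74065 | balance=0
4 | pay 68702 | balance=0

0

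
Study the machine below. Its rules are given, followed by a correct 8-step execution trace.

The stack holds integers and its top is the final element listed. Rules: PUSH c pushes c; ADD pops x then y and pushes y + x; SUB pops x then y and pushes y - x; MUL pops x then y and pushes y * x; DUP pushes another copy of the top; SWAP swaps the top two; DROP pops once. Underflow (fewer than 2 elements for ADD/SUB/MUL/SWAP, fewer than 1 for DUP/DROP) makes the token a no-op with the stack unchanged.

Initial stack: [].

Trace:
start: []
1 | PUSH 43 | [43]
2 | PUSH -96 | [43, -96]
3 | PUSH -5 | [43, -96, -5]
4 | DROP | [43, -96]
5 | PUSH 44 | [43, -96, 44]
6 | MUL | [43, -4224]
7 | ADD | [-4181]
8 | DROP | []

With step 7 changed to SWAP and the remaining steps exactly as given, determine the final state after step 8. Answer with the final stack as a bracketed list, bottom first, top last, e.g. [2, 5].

(re-executing from step 7 with the substitution; state before step 7: [43, -4224])
7 | SWAP | [-4224, 43]
8 | DROP | [-4224]

[-4224]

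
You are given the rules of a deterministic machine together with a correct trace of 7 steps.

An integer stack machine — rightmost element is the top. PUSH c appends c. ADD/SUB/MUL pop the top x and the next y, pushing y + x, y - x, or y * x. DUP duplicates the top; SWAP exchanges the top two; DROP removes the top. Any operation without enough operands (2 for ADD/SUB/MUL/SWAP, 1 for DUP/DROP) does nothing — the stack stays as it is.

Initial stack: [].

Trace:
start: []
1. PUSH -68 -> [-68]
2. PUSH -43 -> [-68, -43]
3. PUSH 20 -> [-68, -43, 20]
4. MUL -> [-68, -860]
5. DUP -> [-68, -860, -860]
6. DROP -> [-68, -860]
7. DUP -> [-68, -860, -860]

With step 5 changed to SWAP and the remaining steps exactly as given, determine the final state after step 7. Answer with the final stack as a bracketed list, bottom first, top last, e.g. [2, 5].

(re-executing from step 5 with the substitution; state before step 5: [-68, -860])
5. SWAP -> [-860, -68]
6. DROP -> [-860]
7. DUP -> [-860, -860]

[-860, -860]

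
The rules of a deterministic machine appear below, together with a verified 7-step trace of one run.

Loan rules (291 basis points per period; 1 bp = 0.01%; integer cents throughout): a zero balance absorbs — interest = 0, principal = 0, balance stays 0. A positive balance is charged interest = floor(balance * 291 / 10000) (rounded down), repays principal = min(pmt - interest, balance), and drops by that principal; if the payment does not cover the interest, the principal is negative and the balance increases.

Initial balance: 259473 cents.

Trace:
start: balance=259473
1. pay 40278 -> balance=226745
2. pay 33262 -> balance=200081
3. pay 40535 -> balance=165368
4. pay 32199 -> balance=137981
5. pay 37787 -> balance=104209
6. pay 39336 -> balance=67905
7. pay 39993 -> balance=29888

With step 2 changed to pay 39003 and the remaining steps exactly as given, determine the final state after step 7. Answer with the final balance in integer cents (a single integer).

23261

(re-executing from step 2 with the substitution; state before step 2: balance=226745)
2. pay 39003 -> balance=194340
3. pay 40535 -> balance=159460
4. pay 32199 -> balance=131901
5. pay 37787 -> balance=97952
6. pay 39336 -> balance=61466
7. pay 39993 -> balance=23261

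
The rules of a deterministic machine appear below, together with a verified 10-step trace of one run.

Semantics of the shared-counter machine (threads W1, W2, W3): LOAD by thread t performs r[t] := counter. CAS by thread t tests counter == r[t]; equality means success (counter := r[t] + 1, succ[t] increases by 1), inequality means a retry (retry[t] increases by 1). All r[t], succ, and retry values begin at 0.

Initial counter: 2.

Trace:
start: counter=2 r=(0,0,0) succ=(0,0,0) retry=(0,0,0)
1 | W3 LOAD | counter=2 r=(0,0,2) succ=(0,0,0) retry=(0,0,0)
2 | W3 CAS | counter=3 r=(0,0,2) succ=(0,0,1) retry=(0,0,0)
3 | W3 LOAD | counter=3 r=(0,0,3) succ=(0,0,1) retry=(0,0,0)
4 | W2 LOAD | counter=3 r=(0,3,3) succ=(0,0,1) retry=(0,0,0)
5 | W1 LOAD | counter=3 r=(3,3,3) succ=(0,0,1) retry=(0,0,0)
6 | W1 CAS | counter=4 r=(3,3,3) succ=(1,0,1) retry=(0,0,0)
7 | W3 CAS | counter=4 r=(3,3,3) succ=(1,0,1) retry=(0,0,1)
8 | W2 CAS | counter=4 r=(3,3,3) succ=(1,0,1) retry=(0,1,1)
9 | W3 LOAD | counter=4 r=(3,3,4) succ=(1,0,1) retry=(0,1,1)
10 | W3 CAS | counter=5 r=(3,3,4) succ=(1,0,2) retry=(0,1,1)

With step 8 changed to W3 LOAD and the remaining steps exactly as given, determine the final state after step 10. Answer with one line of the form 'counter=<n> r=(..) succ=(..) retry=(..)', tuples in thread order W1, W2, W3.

counter=5 r=(3,3,4) succ=(1,0,2) retry=(0,0,1)

(re-executing from step 8 with the substitution; state before step 8: counter=4 r=(3,3,3) succ=(1,0,1) retry=(0,0,1))
8 | W3 LOAD | counter=4 r=(3,3,4) succ=(1,0,1) retry=(0,0,1)
9 | W3 LOAD | counter=4 r=(3,3,4) succ=(1,0,1) retry=(0,0,1)
10 | W3 CAS | counter=5 r=(3,3,4) succ=(1,0,2) retry=(0,0,1)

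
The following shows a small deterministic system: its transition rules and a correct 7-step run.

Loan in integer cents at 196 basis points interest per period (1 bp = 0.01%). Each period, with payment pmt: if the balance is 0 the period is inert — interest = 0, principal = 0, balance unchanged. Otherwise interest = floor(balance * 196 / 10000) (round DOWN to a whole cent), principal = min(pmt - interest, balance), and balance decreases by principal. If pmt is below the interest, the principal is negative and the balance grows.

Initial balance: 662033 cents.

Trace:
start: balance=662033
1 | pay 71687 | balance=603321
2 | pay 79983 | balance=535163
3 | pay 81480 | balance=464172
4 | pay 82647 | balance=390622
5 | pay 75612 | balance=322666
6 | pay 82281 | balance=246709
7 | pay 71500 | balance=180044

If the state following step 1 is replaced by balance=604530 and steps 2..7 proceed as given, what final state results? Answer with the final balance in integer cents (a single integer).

state after step 1 := balance=604530
2 | pay 79983 | balance=536395
3 | pay 81480 | balance=465428
4 | pay 82647 | balance=391903
5 | pay 75612 | balance=323972
6 | pay 82281 | balance=248040
7 | pay 71500 | balance=181401

181401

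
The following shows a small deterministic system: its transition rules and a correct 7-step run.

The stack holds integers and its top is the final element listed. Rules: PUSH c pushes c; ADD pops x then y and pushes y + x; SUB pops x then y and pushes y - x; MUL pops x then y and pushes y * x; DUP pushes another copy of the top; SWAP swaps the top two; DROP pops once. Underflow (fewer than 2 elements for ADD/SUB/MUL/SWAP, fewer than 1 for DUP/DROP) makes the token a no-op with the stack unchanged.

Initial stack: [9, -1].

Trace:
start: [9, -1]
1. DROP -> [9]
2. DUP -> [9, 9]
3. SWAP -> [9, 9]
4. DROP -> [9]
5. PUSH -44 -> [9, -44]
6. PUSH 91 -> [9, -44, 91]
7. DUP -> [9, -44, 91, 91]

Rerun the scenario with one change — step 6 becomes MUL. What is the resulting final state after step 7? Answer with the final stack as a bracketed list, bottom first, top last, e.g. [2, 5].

(re-executing from step 6 with the substitution; state before step 6: [9, -44])
6. MUL -> [-396]
7. DUP -> [-396, -396]

[-396, -396]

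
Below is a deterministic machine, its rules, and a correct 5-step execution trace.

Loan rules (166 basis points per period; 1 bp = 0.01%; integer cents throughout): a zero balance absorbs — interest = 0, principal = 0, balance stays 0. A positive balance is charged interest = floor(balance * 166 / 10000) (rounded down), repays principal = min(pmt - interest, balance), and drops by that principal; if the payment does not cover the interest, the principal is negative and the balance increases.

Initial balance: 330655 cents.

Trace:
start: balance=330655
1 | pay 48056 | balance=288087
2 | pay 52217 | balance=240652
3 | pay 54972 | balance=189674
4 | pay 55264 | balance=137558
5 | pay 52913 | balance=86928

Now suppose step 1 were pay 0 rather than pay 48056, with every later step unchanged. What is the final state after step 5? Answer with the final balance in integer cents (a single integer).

138255

(re-executing from step 1 with the substitution; state before step 1: balance=330655)
1 | pay 0 | balance=336143
2 | pay 52217 | balance=289505
3 | pay 54972 | balance=239338
4 | pay 55264 | balance=188047
5 | pay 52913 | balance=138255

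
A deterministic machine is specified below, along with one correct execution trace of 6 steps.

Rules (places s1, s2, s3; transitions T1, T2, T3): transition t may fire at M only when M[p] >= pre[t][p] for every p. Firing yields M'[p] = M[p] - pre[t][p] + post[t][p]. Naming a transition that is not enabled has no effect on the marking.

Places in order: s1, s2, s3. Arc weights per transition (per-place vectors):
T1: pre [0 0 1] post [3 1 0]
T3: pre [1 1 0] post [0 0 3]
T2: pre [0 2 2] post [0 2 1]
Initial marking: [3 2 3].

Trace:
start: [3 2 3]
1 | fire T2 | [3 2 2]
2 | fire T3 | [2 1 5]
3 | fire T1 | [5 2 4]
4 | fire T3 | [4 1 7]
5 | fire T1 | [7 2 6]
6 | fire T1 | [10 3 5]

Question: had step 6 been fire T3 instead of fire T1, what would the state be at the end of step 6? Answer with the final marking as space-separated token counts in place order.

(re-executing from step 6 with the substitution; state before step 6: [7 2 6])
6 | fire T3 | [6 1 9]

6 1 9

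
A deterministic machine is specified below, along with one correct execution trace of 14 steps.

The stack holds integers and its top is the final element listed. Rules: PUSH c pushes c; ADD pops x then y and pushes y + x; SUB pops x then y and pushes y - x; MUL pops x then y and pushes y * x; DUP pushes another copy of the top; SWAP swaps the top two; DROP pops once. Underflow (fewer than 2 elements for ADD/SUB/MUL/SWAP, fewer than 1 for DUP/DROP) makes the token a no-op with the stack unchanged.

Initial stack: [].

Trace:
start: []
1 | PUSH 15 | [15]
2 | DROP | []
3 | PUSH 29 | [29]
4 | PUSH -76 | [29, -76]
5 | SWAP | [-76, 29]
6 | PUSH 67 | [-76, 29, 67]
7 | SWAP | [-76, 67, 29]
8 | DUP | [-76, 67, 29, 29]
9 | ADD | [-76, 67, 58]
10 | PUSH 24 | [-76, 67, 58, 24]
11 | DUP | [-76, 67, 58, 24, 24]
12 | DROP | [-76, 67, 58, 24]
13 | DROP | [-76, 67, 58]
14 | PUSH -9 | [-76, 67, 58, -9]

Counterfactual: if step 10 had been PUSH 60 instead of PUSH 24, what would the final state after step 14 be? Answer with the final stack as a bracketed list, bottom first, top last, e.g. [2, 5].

(re-executing from step 10 with the substitution; state before step 10: [-76, 67, 58])
10 | PUSH 60 | [-76, 67, 58, 60]
11 | DUP | [-76, 67, 58, 60, 60]
12 | DROP | [-76, 67, 58, 60]
13 | DROP | [-76, 67, 58]
14 | PUSH -9 | [-76, 67, 58, -9]

[-76, 67, 58, -9]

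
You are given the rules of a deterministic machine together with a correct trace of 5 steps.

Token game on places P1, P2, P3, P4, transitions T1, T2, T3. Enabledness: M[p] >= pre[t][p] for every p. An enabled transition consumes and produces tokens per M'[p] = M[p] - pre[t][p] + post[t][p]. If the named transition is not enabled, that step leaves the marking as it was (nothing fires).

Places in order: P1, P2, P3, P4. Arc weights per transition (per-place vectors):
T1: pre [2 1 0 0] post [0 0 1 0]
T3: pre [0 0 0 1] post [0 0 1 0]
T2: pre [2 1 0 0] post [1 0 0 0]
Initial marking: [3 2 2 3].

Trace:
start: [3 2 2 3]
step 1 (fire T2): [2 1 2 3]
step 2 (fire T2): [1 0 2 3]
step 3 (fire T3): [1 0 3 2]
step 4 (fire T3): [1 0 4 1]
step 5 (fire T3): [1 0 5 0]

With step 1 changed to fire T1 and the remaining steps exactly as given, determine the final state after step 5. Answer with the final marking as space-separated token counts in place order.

(re-executing from step 1 with the substitution; state before step 1: [3 2 2 3])
step 1 (fire T1): [1 1 3 3]
step 2 (fire T2): [1 1 3 3]
step 3 (fire T3): [1 1 4 2]
step 4 (fire T3): [1 1 5 1]
step 5 (fire T3): [1 1 6 0]

1 1 6 0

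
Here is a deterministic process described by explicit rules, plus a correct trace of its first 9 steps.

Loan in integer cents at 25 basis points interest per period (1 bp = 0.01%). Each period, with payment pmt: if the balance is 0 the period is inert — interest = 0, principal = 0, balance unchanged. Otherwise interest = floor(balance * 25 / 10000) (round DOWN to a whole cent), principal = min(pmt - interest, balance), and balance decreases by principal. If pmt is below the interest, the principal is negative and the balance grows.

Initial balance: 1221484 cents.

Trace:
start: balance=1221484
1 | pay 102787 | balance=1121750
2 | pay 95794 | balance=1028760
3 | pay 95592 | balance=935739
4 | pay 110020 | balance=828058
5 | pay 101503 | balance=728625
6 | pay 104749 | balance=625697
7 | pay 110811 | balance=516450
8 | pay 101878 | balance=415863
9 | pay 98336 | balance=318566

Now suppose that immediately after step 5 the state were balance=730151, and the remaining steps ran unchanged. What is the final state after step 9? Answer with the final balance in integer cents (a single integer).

state after step 5 := balance=730151
6 | pay 104749 | balance=627227
7 | pay 110811 | balance=517984
8 | pay 101878 | balance=417400
9 | pay 98336 | balance=320107

320107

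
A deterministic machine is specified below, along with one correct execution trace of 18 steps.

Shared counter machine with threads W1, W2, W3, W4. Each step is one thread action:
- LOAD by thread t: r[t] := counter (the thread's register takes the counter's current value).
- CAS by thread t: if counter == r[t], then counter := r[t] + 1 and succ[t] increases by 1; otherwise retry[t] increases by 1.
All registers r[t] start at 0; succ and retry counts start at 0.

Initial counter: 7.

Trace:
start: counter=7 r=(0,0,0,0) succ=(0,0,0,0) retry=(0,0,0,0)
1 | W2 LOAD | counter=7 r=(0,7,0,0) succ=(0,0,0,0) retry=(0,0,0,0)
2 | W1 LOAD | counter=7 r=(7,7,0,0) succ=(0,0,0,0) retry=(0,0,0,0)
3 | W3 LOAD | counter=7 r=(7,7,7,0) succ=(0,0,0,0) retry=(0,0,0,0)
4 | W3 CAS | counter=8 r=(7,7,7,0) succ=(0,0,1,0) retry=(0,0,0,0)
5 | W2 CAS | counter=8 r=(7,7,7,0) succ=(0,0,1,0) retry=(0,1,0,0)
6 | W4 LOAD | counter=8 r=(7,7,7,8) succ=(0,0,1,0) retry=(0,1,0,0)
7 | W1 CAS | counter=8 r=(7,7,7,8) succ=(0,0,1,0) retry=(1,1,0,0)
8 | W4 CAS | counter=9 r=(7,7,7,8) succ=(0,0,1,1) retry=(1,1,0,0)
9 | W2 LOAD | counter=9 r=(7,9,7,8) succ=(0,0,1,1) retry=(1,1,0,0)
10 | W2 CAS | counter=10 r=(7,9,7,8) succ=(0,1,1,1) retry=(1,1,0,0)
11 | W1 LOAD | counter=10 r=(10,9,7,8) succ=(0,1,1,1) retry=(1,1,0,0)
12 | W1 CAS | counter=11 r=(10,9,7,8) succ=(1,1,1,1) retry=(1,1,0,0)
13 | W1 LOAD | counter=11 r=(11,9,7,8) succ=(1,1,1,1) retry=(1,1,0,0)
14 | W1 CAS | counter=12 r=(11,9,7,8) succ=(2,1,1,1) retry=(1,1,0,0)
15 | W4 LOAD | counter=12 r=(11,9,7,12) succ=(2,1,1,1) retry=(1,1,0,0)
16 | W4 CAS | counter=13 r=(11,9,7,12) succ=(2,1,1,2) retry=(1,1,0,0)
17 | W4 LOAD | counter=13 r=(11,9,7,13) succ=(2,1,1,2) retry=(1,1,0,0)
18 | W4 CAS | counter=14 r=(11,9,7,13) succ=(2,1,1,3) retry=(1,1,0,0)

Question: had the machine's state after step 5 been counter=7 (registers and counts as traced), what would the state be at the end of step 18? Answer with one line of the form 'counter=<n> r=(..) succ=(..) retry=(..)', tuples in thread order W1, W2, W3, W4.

state after step 5 := counter=7 r=(7,7,7,0) succ=(0,0,1,0) retry=(0,1,0,0)
6 | W4 LOAD | counter=7 r=(7,7,7,7) succ=(0,0,1,0) retry=(0,1,0,0)
7 | W1 CAS | counter=8 r=(7,7,7,7) succ=(1,0,1,0) retry=(0,1,0,0)
8 | W4 CAS | counter=8 r=(7,7,7,7) succ=(1,0,1,0) retry=(0,1,0,1)
9 | W2 LOAD | counter=8 r=(7,8,7,7) succ=(1,0,1,0) retry=(0,1,0,1)
10 | W2 CAS | counter=9 r=(7,8,7,7) succ=(1,1,1,0) retry=(0,1,0,1)
11 | W1 LOAD | counter=9 r=(9,8,7,7) succ=(1,1,1,0) retry=(0,1,0,1)
12 | W1 CAS | counter=10 r=(9,8,7,7) succ=(2,1,1,0) retry=(0,1,0,1)
13 | W1 LOAD | counter=10 r=(10,8,7,7) succ=(2,1,1,0) retry=(0,1,0,1)
14 | W1 CAS | counter=11 r=(10,8,7,7) succ=(3,1,1,0) retry=(0,1,0,1)
15 | W4 LOAD | counter=11 r=(10,8,7,11) succ=(3,1,1,0) retry=(0,1,0,1)
16 | W4 CAS | counter=12 r=(10,8,7,11) succ=(3,1,1,1) retry=(0,1,0,1)
17 | W4 LOAD | counter=12 r=(10,8,7,12) succ=(3,1,1,1) retry=(0,1,0,1)
18 | W4 CAS | counter=13 r=(10,8,7,12) succ=(3,1,1,2) retry=(0,1,0,1)

counter=13 r=(10,8,7,12) succ=(3,1,1,2) retry=(0,1,0,1)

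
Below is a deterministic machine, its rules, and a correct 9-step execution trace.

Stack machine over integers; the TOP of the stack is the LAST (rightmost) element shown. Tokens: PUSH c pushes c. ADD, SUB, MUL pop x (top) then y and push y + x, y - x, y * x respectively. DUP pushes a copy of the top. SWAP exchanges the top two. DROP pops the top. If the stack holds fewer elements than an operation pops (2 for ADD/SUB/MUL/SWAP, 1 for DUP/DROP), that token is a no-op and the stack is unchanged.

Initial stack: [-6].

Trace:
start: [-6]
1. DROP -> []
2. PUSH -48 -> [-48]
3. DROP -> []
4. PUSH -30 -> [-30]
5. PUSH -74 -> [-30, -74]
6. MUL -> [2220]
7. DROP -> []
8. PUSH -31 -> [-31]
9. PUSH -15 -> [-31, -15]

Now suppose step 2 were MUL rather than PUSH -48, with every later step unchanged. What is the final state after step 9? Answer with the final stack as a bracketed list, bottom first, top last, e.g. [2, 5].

[-31, -15]

(re-executing from step 2 with the substitution; state before step 2: [])
2. MUL -> []
3. DROP -> []
4. PUSH -30 -> [-30]
5. PUSH -74 -> [-30, -74]
6. MUL -> [2220]
7. DROP -> []
8. PUSH -31 -> [-31]
9. PUSH -15 -> [-31, -15]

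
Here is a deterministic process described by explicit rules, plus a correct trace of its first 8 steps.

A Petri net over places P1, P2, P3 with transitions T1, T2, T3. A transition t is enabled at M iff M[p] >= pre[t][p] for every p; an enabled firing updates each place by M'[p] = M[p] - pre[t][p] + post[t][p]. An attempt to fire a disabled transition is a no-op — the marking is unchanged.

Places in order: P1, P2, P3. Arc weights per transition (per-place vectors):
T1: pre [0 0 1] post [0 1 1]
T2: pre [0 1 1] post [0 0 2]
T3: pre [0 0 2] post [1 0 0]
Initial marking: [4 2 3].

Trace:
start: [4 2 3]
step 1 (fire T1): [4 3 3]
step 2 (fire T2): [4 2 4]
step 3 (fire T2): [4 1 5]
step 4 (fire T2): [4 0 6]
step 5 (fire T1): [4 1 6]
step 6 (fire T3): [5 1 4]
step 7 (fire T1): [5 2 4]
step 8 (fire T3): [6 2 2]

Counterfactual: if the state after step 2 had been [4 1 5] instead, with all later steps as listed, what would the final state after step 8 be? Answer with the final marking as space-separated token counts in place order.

6 2 2

state after step 2 := [4 1 5]
step 3 (fire T2): [4 0 6]
step 4 (fire T2): [4 0 6]
step 5 (fire T1): [4 1 6]
step 6 (fire T3): [5 1 4]
step 7 (fire T1): [5 2 4]
step 8 (fire T3): [6 2 2]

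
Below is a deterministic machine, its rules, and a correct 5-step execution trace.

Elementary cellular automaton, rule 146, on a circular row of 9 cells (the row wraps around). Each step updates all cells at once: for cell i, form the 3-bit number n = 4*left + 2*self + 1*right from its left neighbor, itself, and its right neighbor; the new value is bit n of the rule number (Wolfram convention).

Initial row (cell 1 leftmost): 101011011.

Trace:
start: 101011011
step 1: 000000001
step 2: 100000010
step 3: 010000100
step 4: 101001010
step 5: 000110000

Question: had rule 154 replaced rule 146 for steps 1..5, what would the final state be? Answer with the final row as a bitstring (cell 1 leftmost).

(re-executing steps 1..5 under rule 154; state before step 1: 101011011)
step 1: 000010011
step 2: 100101110
step 3: 011001100
step 4: 110111010
step 5: 100110000

100110000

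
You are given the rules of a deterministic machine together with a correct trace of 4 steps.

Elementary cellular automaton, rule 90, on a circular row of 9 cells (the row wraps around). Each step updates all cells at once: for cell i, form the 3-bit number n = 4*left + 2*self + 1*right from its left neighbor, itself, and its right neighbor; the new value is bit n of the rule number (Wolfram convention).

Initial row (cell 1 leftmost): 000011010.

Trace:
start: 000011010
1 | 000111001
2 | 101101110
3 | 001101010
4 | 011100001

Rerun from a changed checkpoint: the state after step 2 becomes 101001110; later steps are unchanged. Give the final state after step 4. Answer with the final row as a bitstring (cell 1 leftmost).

001101001

state after step 2 := 101001110
3 | 000111010
4 | 001101001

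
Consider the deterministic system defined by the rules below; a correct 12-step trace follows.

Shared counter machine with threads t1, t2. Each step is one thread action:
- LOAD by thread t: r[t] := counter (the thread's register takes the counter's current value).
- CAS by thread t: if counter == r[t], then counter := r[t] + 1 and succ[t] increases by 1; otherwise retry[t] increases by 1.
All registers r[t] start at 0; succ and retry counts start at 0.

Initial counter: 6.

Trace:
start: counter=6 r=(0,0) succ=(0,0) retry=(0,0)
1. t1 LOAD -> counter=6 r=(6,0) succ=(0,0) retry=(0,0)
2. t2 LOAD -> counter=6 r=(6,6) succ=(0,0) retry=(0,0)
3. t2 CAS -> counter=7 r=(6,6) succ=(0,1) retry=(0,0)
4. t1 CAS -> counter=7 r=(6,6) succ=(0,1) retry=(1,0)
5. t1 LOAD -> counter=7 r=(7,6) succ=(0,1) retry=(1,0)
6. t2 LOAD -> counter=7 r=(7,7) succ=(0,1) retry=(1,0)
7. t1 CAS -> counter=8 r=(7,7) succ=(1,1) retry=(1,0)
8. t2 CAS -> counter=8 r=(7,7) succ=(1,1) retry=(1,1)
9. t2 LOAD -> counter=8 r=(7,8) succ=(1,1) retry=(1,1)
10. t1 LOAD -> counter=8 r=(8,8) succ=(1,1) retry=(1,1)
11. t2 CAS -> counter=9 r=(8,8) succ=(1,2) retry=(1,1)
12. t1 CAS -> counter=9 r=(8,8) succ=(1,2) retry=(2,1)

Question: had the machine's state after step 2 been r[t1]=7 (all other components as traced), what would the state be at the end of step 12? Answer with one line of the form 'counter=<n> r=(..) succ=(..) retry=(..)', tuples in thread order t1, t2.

counter=10 r=(9,9) succ=(2,2) retry=(1,1)

state after step 2 := counter=6 r=(7,6) succ=(0,0) retry=(0,0)
3. t2 CAS -> counter=7 r=(7,6) succ=(0,1) retry=(0,0)
4. t1 CAS -> counter=8 r=(7,6) succ=(1,1) retry=(0,0)
5. t1 LOAD -> counter=8 r=(8,6) succ=(1,1) retry=(0,0)
6. t2 LOAD -> counter=8 r=(8,8) succ=(1,1) retry=(0,0)
7. t1 CAS -> counter=9 r=(8,8) succ=(2,1) retry=(0,0)
8. t2 CAS -> counter=9 r=(8,8) succ=(2,1) retry=(0,1)
9. t2 LOAD -> counter=9 r=(8,9) succ=(2,1) retry=(0,1)
10. t1 LOAD -> counter=9 r=(9,9) succ=(2,1) retry=(0,1)
11. t2 CAS -> counter=10 r=(9,9) succ=(2,2) retry=(0,1)
12. t1 CAS -> counter=10 r=(9,9) succ=(2,2) retry=(1,1)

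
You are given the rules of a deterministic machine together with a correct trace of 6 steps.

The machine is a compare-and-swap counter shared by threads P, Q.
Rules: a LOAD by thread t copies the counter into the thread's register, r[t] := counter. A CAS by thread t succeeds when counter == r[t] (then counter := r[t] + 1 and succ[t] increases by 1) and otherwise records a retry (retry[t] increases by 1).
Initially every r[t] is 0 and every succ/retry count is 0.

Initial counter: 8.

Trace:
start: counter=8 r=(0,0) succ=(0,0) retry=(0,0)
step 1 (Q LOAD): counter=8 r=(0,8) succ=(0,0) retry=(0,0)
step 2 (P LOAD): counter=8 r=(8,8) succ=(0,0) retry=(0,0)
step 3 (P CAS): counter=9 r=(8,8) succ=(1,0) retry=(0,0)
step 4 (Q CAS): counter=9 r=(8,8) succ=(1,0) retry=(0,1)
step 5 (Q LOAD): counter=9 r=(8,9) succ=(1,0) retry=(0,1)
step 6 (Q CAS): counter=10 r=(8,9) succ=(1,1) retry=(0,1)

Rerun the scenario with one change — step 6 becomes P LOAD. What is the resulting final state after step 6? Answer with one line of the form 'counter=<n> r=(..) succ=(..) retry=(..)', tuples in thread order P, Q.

counter=9 r=(9,9) succ=(1,0) retry=(0,1)

(re-executing from step 6 with the substitution; state before step 6: counter=9 r=(8,9) succ=(1,0) retry=(0,1))
step 6 (P LOAD): counter=9 r=(9,9) succ=(1,0) retry=(0,1)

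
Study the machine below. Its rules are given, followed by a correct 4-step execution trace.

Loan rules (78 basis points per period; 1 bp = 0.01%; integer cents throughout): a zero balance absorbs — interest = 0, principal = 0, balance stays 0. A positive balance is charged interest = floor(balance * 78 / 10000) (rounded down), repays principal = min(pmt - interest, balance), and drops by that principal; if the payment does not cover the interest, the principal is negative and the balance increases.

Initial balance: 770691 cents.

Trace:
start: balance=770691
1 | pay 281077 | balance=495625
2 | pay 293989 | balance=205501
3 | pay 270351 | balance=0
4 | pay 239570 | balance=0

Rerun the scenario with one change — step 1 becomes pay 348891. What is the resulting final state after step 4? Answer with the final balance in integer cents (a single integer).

0

(re-executing from step 1 with the substitution; state before step 1: balance=770691)
1 | pay 348891 | balance=427811
2 | pay 293989 | balance=137158
3 | pay 270351 | balance=0
4 | pay 239570 | balance=0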